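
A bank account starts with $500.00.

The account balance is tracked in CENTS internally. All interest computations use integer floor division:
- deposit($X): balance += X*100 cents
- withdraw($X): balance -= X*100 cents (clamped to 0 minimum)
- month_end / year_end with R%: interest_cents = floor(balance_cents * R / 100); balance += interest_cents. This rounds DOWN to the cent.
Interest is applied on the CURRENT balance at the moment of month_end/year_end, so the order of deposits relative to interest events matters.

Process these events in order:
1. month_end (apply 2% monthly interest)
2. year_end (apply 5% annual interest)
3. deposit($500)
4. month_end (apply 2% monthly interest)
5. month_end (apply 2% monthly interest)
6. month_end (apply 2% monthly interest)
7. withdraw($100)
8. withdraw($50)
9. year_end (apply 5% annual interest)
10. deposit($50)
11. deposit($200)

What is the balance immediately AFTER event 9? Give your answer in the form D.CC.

Answer: 996.31

Derivation:
After 1 (month_end (apply 2% monthly interest)): balance=$510.00 total_interest=$10.00
After 2 (year_end (apply 5% annual interest)): balance=$535.50 total_interest=$35.50
After 3 (deposit($500)): balance=$1035.50 total_interest=$35.50
After 4 (month_end (apply 2% monthly interest)): balance=$1056.21 total_interest=$56.21
After 5 (month_end (apply 2% monthly interest)): balance=$1077.33 total_interest=$77.33
After 6 (month_end (apply 2% monthly interest)): balance=$1098.87 total_interest=$98.87
After 7 (withdraw($100)): balance=$998.87 total_interest=$98.87
After 8 (withdraw($50)): balance=$948.87 total_interest=$98.87
After 9 (year_end (apply 5% annual interest)): balance=$996.31 total_interest=$146.31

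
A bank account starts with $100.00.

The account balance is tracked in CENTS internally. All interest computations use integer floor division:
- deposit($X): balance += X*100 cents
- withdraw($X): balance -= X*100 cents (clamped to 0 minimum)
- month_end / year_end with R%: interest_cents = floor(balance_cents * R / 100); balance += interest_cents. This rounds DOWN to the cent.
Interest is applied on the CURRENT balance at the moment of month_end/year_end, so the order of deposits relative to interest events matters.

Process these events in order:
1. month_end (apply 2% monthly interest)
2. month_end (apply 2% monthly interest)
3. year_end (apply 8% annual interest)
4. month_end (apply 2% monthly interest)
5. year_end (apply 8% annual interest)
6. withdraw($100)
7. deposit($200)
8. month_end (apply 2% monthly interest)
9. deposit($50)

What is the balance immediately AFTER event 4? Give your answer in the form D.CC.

Answer: 114.60

Derivation:
After 1 (month_end (apply 2% monthly interest)): balance=$102.00 total_interest=$2.00
After 2 (month_end (apply 2% monthly interest)): balance=$104.04 total_interest=$4.04
After 3 (year_end (apply 8% annual interest)): balance=$112.36 total_interest=$12.36
After 4 (month_end (apply 2% monthly interest)): balance=$114.60 total_interest=$14.60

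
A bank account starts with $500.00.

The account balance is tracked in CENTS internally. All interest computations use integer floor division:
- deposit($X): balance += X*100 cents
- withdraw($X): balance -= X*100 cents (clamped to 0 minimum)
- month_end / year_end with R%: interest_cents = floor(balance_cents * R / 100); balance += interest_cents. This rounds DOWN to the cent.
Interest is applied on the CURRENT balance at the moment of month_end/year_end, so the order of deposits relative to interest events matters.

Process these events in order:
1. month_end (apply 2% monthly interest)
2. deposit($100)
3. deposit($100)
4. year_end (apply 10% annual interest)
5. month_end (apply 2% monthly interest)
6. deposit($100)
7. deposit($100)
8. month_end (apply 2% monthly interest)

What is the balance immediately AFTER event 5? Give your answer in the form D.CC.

Answer: 796.62

Derivation:
After 1 (month_end (apply 2% monthly interest)): balance=$510.00 total_interest=$10.00
After 2 (deposit($100)): balance=$610.00 total_interest=$10.00
After 3 (deposit($100)): balance=$710.00 total_interest=$10.00
After 4 (year_end (apply 10% annual interest)): balance=$781.00 total_interest=$81.00
After 5 (month_end (apply 2% monthly interest)): balance=$796.62 total_interest=$96.62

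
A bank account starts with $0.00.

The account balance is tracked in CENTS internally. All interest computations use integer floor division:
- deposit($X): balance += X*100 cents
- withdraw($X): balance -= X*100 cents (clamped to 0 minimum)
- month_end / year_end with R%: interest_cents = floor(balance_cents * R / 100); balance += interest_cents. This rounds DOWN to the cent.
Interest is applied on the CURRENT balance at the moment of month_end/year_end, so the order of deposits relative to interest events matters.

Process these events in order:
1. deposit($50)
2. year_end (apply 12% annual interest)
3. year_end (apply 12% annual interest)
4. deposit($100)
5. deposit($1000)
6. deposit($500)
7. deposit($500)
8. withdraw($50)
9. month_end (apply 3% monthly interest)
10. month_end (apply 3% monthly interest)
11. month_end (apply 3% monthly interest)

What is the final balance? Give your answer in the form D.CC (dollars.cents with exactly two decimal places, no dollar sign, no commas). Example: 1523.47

After 1 (deposit($50)): balance=$50.00 total_interest=$0.00
After 2 (year_end (apply 12% annual interest)): balance=$56.00 total_interest=$6.00
After 3 (year_end (apply 12% annual interest)): balance=$62.72 total_interest=$12.72
After 4 (deposit($100)): balance=$162.72 total_interest=$12.72
After 5 (deposit($1000)): balance=$1162.72 total_interest=$12.72
After 6 (deposit($500)): balance=$1662.72 total_interest=$12.72
After 7 (deposit($500)): balance=$2162.72 total_interest=$12.72
After 8 (withdraw($50)): balance=$2112.72 total_interest=$12.72
After 9 (month_end (apply 3% monthly interest)): balance=$2176.10 total_interest=$76.10
After 10 (month_end (apply 3% monthly interest)): balance=$2241.38 total_interest=$141.38
After 11 (month_end (apply 3% monthly interest)): balance=$2308.62 total_interest=$208.62

Answer: 2308.62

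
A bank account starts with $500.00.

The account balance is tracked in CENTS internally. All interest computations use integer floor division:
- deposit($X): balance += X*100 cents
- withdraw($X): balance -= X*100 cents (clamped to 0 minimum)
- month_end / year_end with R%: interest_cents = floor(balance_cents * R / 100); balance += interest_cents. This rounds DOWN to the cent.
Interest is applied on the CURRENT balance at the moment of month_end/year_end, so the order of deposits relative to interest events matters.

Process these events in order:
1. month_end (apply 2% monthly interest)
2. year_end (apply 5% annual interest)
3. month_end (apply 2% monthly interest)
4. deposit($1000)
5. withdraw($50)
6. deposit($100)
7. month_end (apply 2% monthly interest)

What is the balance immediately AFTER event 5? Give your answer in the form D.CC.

After 1 (month_end (apply 2% monthly interest)): balance=$510.00 total_interest=$10.00
After 2 (year_end (apply 5% annual interest)): balance=$535.50 total_interest=$35.50
After 3 (month_end (apply 2% monthly interest)): balance=$546.21 total_interest=$46.21
After 4 (deposit($1000)): balance=$1546.21 total_interest=$46.21
After 5 (withdraw($50)): balance=$1496.21 total_interest=$46.21

Answer: 1496.21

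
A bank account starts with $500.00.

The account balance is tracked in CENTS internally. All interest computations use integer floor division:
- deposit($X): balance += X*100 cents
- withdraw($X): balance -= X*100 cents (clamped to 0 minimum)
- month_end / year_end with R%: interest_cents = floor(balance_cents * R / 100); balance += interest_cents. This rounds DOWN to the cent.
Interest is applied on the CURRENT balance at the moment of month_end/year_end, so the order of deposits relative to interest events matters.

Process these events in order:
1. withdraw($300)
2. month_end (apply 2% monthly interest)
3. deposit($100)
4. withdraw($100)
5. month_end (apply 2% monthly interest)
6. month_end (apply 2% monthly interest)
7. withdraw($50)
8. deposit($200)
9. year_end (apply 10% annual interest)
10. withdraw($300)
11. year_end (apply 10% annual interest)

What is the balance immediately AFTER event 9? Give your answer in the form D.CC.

Answer: 398.46

Derivation:
After 1 (withdraw($300)): balance=$200.00 total_interest=$0.00
After 2 (month_end (apply 2% monthly interest)): balance=$204.00 total_interest=$4.00
After 3 (deposit($100)): balance=$304.00 total_interest=$4.00
After 4 (withdraw($100)): balance=$204.00 total_interest=$4.00
After 5 (month_end (apply 2% monthly interest)): balance=$208.08 total_interest=$8.08
After 6 (month_end (apply 2% monthly interest)): balance=$212.24 total_interest=$12.24
After 7 (withdraw($50)): balance=$162.24 total_interest=$12.24
After 8 (deposit($200)): balance=$362.24 total_interest=$12.24
After 9 (year_end (apply 10% annual interest)): balance=$398.46 total_interest=$48.46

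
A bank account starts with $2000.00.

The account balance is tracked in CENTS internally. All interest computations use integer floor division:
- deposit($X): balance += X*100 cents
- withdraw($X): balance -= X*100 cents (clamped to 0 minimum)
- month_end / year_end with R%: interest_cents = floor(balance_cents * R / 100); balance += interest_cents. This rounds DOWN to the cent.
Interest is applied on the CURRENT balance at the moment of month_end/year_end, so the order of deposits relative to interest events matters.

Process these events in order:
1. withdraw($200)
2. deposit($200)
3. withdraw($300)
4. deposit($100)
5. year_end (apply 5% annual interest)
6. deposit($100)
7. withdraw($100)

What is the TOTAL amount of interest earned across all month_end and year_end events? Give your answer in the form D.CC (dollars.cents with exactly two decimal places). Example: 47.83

Answer: 90.00

Derivation:
After 1 (withdraw($200)): balance=$1800.00 total_interest=$0.00
After 2 (deposit($200)): balance=$2000.00 total_interest=$0.00
After 3 (withdraw($300)): balance=$1700.00 total_interest=$0.00
After 4 (deposit($100)): balance=$1800.00 total_interest=$0.00
After 5 (year_end (apply 5% annual interest)): balance=$1890.00 total_interest=$90.00
After 6 (deposit($100)): balance=$1990.00 total_interest=$90.00
After 7 (withdraw($100)): balance=$1890.00 total_interest=$90.00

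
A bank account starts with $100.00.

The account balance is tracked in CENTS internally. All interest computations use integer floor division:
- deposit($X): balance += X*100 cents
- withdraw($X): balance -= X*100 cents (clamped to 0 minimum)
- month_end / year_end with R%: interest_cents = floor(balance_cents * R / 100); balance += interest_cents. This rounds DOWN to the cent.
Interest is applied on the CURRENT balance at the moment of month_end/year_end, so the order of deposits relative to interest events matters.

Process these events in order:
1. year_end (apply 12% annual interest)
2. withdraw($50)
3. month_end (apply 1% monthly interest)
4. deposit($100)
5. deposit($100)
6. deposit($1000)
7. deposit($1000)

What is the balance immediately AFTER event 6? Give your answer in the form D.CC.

After 1 (year_end (apply 12% annual interest)): balance=$112.00 total_interest=$12.00
After 2 (withdraw($50)): balance=$62.00 total_interest=$12.00
After 3 (month_end (apply 1% monthly interest)): balance=$62.62 total_interest=$12.62
After 4 (deposit($100)): balance=$162.62 total_interest=$12.62
After 5 (deposit($100)): balance=$262.62 total_interest=$12.62
After 6 (deposit($1000)): balance=$1262.62 total_interest=$12.62

Answer: 1262.62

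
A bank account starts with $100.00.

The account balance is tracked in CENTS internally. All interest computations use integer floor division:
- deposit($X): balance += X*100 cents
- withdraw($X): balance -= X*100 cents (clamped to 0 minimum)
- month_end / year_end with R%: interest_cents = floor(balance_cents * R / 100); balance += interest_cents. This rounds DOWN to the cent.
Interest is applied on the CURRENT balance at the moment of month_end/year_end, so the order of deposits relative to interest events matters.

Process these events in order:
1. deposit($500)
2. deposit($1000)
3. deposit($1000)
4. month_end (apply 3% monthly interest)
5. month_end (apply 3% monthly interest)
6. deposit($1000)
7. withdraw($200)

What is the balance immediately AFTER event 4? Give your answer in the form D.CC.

Answer: 2678.00

Derivation:
After 1 (deposit($500)): balance=$600.00 total_interest=$0.00
After 2 (deposit($1000)): balance=$1600.00 total_interest=$0.00
After 3 (deposit($1000)): balance=$2600.00 total_interest=$0.00
After 4 (month_end (apply 3% monthly interest)): balance=$2678.00 total_interest=$78.00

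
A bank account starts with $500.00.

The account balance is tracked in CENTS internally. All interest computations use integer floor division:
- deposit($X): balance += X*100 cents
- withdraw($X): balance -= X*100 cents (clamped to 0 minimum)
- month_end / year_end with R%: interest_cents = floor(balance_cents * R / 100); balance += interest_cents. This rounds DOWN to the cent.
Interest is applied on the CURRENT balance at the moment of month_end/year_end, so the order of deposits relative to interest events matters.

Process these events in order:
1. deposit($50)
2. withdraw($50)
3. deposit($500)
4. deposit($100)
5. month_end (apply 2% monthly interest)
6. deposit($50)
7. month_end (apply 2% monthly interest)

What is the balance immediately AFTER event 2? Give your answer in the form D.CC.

Answer: 500.00

Derivation:
After 1 (deposit($50)): balance=$550.00 total_interest=$0.00
After 2 (withdraw($50)): balance=$500.00 total_interest=$0.00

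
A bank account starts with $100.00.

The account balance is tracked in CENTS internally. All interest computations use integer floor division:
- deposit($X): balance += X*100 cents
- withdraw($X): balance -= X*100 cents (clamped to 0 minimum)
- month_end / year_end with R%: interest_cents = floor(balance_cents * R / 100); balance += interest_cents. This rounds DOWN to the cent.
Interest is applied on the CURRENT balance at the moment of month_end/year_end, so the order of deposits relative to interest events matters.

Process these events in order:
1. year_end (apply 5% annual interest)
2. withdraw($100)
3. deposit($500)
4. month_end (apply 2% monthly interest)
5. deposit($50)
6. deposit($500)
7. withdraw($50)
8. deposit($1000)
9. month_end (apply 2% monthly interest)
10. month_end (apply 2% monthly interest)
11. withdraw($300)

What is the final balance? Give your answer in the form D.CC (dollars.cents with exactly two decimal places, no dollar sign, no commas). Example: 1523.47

Answer: 1796.50

Derivation:
After 1 (year_end (apply 5% annual interest)): balance=$105.00 total_interest=$5.00
After 2 (withdraw($100)): balance=$5.00 total_interest=$5.00
After 3 (deposit($500)): balance=$505.00 total_interest=$5.00
After 4 (month_end (apply 2% monthly interest)): balance=$515.10 total_interest=$15.10
After 5 (deposit($50)): balance=$565.10 total_interest=$15.10
After 6 (deposit($500)): balance=$1065.10 total_interest=$15.10
After 7 (withdraw($50)): balance=$1015.10 total_interest=$15.10
After 8 (deposit($1000)): balance=$2015.10 total_interest=$15.10
After 9 (month_end (apply 2% monthly interest)): balance=$2055.40 total_interest=$55.40
After 10 (month_end (apply 2% monthly interest)): balance=$2096.50 total_interest=$96.50
After 11 (withdraw($300)): balance=$1796.50 total_interest=$96.50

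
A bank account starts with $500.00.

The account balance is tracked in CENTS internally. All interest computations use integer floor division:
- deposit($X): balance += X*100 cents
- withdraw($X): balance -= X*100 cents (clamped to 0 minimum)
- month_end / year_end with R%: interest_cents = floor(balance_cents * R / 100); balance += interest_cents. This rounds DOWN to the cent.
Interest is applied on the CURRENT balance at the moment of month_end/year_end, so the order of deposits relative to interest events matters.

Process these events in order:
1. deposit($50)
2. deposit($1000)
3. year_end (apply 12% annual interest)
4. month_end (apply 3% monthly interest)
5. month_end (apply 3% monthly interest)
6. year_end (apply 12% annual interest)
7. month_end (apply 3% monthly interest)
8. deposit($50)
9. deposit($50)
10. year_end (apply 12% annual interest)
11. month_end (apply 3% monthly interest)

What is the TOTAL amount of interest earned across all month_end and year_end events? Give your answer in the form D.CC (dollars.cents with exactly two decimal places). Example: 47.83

After 1 (deposit($50)): balance=$550.00 total_interest=$0.00
After 2 (deposit($1000)): balance=$1550.00 total_interest=$0.00
After 3 (year_end (apply 12% annual interest)): balance=$1736.00 total_interest=$186.00
After 4 (month_end (apply 3% monthly interest)): balance=$1788.08 total_interest=$238.08
After 5 (month_end (apply 3% monthly interest)): balance=$1841.72 total_interest=$291.72
After 6 (year_end (apply 12% annual interest)): balance=$2062.72 total_interest=$512.72
After 7 (month_end (apply 3% monthly interest)): balance=$2124.60 total_interest=$574.60
After 8 (deposit($50)): balance=$2174.60 total_interest=$574.60
After 9 (deposit($50)): balance=$2224.60 total_interest=$574.60
After 10 (year_end (apply 12% annual interest)): balance=$2491.55 total_interest=$841.55
After 11 (month_end (apply 3% monthly interest)): balance=$2566.29 total_interest=$916.29

Answer: 916.29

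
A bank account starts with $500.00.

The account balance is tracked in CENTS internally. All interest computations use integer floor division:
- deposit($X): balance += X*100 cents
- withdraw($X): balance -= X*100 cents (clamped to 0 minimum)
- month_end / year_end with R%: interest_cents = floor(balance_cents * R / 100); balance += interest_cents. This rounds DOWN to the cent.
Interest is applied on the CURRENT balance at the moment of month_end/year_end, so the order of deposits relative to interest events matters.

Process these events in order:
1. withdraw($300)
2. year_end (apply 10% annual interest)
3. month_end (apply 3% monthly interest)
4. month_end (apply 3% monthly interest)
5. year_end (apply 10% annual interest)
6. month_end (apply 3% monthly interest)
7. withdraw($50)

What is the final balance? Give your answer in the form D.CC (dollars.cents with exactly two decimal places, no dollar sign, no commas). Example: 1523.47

After 1 (withdraw($300)): balance=$200.00 total_interest=$0.00
After 2 (year_end (apply 10% annual interest)): balance=$220.00 total_interest=$20.00
After 3 (month_end (apply 3% monthly interest)): balance=$226.60 total_interest=$26.60
After 4 (month_end (apply 3% monthly interest)): balance=$233.39 total_interest=$33.39
After 5 (year_end (apply 10% annual interest)): balance=$256.72 total_interest=$56.72
After 6 (month_end (apply 3% monthly interest)): balance=$264.42 total_interest=$64.42
After 7 (withdraw($50)): balance=$214.42 total_interest=$64.42

Answer: 214.42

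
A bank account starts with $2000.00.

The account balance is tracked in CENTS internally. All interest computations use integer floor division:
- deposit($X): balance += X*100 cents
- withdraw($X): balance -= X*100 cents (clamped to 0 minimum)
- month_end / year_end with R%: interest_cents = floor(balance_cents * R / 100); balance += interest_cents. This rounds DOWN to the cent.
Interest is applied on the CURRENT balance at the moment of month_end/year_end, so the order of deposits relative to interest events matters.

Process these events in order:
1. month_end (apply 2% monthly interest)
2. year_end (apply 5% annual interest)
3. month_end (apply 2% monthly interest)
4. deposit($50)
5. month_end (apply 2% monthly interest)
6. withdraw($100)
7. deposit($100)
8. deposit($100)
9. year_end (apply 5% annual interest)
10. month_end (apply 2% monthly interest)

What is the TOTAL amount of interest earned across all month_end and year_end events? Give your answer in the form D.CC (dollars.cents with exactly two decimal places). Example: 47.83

After 1 (month_end (apply 2% monthly interest)): balance=$2040.00 total_interest=$40.00
After 2 (year_end (apply 5% annual interest)): balance=$2142.00 total_interest=$142.00
After 3 (month_end (apply 2% monthly interest)): balance=$2184.84 total_interest=$184.84
After 4 (deposit($50)): balance=$2234.84 total_interest=$184.84
After 5 (month_end (apply 2% monthly interest)): balance=$2279.53 total_interest=$229.53
After 6 (withdraw($100)): balance=$2179.53 total_interest=$229.53
After 7 (deposit($100)): balance=$2279.53 total_interest=$229.53
After 8 (deposit($100)): balance=$2379.53 total_interest=$229.53
After 9 (year_end (apply 5% annual interest)): balance=$2498.50 total_interest=$348.50
After 10 (month_end (apply 2% monthly interest)): balance=$2548.47 total_interest=$398.47

Answer: 398.47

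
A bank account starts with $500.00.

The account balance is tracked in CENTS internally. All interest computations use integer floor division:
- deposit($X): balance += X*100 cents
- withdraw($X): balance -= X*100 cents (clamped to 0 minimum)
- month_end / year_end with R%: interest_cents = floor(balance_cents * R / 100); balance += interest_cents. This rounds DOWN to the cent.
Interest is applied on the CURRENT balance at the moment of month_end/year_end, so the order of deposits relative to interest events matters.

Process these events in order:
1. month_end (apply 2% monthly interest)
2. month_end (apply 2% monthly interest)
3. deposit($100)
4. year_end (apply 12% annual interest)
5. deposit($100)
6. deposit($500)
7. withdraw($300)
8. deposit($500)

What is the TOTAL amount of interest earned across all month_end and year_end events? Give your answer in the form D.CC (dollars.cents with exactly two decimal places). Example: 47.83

After 1 (month_end (apply 2% monthly interest)): balance=$510.00 total_interest=$10.00
After 2 (month_end (apply 2% monthly interest)): balance=$520.20 total_interest=$20.20
After 3 (deposit($100)): balance=$620.20 total_interest=$20.20
After 4 (year_end (apply 12% annual interest)): balance=$694.62 total_interest=$94.62
After 5 (deposit($100)): balance=$794.62 total_interest=$94.62
After 6 (deposit($500)): balance=$1294.62 total_interest=$94.62
After 7 (withdraw($300)): balance=$994.62 total_interest=$94.62
After 8 (deposit($500)): balance=$1494.62 total_interest=$94.62

Answer: 94.62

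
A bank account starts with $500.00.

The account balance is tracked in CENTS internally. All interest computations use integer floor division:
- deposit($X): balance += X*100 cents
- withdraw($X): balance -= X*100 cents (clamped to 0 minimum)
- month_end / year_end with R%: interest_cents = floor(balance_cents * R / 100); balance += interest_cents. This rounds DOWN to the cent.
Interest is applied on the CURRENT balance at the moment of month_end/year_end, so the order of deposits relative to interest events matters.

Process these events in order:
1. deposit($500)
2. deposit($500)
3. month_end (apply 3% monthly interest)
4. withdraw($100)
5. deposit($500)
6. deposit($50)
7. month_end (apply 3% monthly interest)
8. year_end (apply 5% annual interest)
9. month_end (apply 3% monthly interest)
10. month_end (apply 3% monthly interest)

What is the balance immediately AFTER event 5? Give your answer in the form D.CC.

After 1 (deposit($500)): balance=$1000.00 total_interest=$0.00
After 2 (deposit($500)): balance=$1500.00 total_interest=$0.00
After 3 (month_end (apply 3% monthly interest)): balance=$1545.00 total_interest=$45.00
After 4 (withdraw($100)): balance=$1445.00 total_interest=$45.00
After 5 (deposit($500)): balance=$1945.00 total_interest=$45.00

Answer: 1945.00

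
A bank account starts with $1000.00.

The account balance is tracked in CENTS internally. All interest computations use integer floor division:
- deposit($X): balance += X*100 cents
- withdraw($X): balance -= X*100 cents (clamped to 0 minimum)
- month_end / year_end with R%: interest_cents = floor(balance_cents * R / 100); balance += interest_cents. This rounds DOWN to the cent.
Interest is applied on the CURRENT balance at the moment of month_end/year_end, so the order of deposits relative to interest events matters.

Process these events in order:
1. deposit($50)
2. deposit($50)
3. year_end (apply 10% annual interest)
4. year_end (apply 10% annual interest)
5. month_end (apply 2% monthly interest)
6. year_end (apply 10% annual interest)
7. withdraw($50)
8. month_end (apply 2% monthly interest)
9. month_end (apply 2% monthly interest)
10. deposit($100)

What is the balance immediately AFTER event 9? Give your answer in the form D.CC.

Answer: 1501.68

Derivation:
After 1 (deposit($50)): balance=$1050.00 total_interest=$0.00
After 2 (deposit($50)): balance=$1100.00 total_interest=$0.00
After 3 (year_end (apply 10% annual interest)): balance=$1210.00 total_interest=$110.00
After 4 (year_end (apply 10% annual interest)): balance=$1331.00 total_interest=$231.00
After 5 (month_end (apply 2% monthly interest)): balance=$1357.62 total_interest=$257.62
After 6 (year_end (apply 10% annual interest)): balance=$1493.38 total_interest=$393.38
After 7 (withdraw($50)): balance=$1443.38 total_interest=$393.38
After 8 (month_end (apply 2% monthly interest)): balance=$1472.24 total_interest=$422.24
After 9 (month_end (apply 2% monthly interest)): balance=$1501.68 total_interest=$451.68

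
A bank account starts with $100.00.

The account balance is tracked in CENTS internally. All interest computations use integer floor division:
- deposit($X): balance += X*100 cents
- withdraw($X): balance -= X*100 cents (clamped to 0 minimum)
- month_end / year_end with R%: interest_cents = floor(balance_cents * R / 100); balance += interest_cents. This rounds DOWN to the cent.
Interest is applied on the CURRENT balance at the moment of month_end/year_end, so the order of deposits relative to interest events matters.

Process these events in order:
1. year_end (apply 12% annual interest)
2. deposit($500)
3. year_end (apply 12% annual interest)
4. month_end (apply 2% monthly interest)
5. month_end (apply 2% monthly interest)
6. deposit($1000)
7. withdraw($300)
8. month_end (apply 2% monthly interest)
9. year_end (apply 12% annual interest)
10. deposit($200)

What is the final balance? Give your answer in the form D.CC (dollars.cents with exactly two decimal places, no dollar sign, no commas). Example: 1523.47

After 1 (year_end (apply 12% annual interest)): balance=$112.00 total_interest=$12.00
After 2 (deposit($500)): balance=$612.00 total_interest=$12.00
After 3 (year_end (apply 12% annual interest)): balance=$685.44 total_interest=$85.44
After 4 (month_end (apply 2% monthly interest)): balance=$699.14 total_interest=$99.14
After 5 (month_end (apply 2% monthly interest)): balance=$713.12 total_interest=$113.12
After 6 (deposit($1000)): balance=$1713.12 total_interest=$113.12
After 7 (withdraw($300)): balance=$1413.12 total_interest=$113.12
After 8 (month_end (apply 2% monthly interest)): balance=$1441.38 total_interest=$141.38
After 9 (year_end (apply 12% annual interest)): balance=$1614.34 total_interest=$314.34
After 10 (deposit($200)): balance=$1814.34 total_interest=$314.34

Answer: 1814.34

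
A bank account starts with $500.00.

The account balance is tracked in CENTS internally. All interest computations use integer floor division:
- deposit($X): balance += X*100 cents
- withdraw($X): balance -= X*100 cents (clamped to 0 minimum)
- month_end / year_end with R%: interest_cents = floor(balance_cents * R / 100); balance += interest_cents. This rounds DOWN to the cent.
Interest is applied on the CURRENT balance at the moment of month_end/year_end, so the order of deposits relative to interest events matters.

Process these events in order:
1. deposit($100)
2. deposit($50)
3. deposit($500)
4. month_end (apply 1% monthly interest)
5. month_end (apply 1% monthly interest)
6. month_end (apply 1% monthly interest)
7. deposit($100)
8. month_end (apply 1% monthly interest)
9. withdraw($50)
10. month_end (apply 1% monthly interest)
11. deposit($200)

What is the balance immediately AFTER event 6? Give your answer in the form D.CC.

After 1 (deposit($100)): balance=$600.00 total_interest=$0.00
After 2 (deposit($50)): balance=$650.00 total_interest=$0.00
After 3 (deposit($500)): balance=$1150.00 total_interest=$0.00
After 4 (month_end (apply 1% monthly interest)): balance=$1161.50 total_interest=$11.50
After 5 (month_end (apply 1% monthly interest)): balance=$1173.11 total_interest=$23.11
After 6 (month_end (apply 1% monthly interest)): balance=$1184.84 total_interest=$34.84

Answer: 1184.84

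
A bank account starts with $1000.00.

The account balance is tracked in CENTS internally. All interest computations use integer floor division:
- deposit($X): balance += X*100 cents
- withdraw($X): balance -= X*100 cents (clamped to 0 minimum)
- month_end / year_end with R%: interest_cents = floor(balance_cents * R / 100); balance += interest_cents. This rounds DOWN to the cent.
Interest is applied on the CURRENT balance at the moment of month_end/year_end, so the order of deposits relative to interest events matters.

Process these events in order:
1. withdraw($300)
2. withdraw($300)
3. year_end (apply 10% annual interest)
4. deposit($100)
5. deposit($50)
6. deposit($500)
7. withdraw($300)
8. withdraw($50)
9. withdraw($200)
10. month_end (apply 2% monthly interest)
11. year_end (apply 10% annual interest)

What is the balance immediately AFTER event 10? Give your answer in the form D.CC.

After 1 (withdraw($300)): balance=$700.00 total_interest=$0.00
After 2 (withdraw($300)): balance=$400.00 total_interest=$0.00
After 3 (year_end (apply 10% annual interest)): balance=$440.00 total_interest=$40.00
After 4 (deposit($100)): balance=$540.00 total_interest=$40.00
After 5 (deposit($50)): balance=$590.00 total_interest=$40.00
After 6 (deposit($500)): balance=$1090.00 total_interest=$40.00
After 7 (withdraw($300)): balance=$790.00 total_interest=$40.00
After 8 (withdraw($50)): balance=$740.00 total_interest=$40.00
After 9 (withdraw($200)): balance=$540.00 total_interest=$40.00
After 10 (month_end (apply 2% monthly interest)): balance=$550.80 total_interest=$50.80

Answer: 550.80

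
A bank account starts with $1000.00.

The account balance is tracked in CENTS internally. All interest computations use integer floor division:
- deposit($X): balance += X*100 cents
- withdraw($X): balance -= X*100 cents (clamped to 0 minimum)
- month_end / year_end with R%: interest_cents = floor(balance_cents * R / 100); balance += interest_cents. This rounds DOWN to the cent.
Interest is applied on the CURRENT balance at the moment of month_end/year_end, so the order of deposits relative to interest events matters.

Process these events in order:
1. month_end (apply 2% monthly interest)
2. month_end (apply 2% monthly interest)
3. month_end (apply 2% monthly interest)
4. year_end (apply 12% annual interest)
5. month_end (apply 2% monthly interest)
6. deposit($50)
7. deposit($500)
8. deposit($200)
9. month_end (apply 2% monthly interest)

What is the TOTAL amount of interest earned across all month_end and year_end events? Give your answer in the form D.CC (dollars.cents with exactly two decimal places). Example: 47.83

After 1 (month_end (apply 2% monthly interest)): balance=$1020.00 total_interest=$20.00
After 2 (month_end (apply 2% monthly interest)): balance=$1040.40 total_interest=$40.40
After 3 (month_end (apply 2% monthly interest)): balance=$1061.20 total_interest=$61.20
After 4 (year_end (apply 12% annual interest)): balance=$1188.54 total_interest=$188.54
After 5 (month_end (apply 2% monthly interest)): balance=$1212.31 total_interest=$212.31
After 6 (deposit($50)): balance=$1262.31 total_interest=$212.31
After 7 (deposit($500)): balance=$1762.31 total_interest=$212.31
After 8 (deposit($200)): balance=$1962.31 total_interest=$212.31
After 9 (month_end (apply 2% monthly interest)): balance=$2001.55 total_interest=$251.55

Answer: 251.55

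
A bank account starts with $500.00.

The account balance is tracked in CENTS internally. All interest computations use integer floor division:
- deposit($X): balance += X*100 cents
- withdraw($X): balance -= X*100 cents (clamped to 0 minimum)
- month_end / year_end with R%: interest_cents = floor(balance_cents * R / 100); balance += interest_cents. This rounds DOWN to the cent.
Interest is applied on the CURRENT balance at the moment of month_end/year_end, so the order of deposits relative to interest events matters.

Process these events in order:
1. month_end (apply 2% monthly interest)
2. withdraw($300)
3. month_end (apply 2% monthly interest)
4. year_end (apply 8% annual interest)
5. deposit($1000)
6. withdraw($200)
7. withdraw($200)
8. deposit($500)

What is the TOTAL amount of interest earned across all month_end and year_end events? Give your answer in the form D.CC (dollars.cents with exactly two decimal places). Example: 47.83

Answer: 31.33

Derivation:
After 1 (month_end (apply 2% monthly interest)): balance=$510.00 total_interest=$10.00
After 2 (withdraw($300)): balance=$210.00 total_interest=$10.00
After 3 (month_end (apply 2% monthly interest)): balance=$214.20 total_interest=$14.20
After 4 (year_end (apply 8% annual interest)): balance=$231.33 total_interest=$31.33
After 5 (deposit($1000)): balance=$1231.33 total_interest=$31.33
After 6 (withdraw($200)): balance=$1031.33 total_interest=$31.33
After 7 (withdraw($200)): balance=$831.33 total_interest=$31.33
After 8 (deposit($500)): balance=$1331.33 total_interest=$31.33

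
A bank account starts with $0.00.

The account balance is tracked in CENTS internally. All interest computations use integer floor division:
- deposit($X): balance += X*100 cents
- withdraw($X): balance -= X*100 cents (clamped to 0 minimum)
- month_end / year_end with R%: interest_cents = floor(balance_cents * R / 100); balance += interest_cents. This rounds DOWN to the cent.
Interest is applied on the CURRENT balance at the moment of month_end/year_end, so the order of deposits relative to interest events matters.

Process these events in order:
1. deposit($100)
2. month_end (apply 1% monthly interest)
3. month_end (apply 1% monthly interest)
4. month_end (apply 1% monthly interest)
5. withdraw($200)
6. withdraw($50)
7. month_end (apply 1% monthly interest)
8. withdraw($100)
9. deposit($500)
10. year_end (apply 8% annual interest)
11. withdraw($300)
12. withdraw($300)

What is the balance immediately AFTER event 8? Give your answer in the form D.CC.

Answer: 0.00

Derivation:
After 1 (deposit($100)): balance=$100.00 total_interest=$0.00
After 2 (month_end (apply 1% monthly interest)): balance=$101.00 total_interest=$1.00
After 3 (month_end (apply 1% monthly interest)): balance=$102.01 total_interest=$2.01
After 4 (month_end (apply 1% monthly interest)): balance=$103.03 total_interest=$3.03
After 5 (withdraw($200)): balance=$0.00 total_interest=$3.03
After 6 (withdraw($50)): balance=$0.00 total_interest=$3.03
After 7 (month_end (apply 1% monthly interest)): balance=$0.00 total_interest=$3.03
After 8 (withdraw($100)): balance=$0.00 total_interest=$3.03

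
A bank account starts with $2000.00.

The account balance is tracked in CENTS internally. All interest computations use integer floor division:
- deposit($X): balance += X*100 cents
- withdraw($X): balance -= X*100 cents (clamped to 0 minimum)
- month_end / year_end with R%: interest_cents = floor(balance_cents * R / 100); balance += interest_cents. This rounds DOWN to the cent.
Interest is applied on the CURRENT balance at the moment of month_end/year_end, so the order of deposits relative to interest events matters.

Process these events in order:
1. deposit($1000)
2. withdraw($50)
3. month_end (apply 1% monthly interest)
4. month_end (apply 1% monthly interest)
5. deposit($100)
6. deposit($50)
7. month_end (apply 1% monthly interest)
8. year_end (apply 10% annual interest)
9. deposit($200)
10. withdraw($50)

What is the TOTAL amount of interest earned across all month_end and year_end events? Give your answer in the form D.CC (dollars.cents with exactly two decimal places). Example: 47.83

Answer: 409.96

Derivation:
After 1 (deposit($1000)): balance=$3000.00 total_interest=$0.00
After 2 (withdraw($50)): balance=$2950.00 total_interest=$0.00
After 3 (month_end (apply 1% monthly interest)): balance=$2979.50 total_interest=$29.50
After 4 (month_end (apply 1% monthly interest)): balance=$3009.29 total_interest=$59.29
After 5 (deposit($100)): balance=$3109.29 total_interest=$59.29
After 6 (deposit($50)): balance=$3159.29 total_interest=$59.29
After 7 (month_end (apply 1% monthly interest)): balance=$3190.88 total_interest=$90.88
After 8 (year_end (apply 10% annual interest)): balance=$3509.96 total_interest=$409.96
After 9 (deposit($200)): balance=$3709.96 total_interest=$409.96
After 10 (withdraw($50)): balance=$3659.96 total_interest=$409.96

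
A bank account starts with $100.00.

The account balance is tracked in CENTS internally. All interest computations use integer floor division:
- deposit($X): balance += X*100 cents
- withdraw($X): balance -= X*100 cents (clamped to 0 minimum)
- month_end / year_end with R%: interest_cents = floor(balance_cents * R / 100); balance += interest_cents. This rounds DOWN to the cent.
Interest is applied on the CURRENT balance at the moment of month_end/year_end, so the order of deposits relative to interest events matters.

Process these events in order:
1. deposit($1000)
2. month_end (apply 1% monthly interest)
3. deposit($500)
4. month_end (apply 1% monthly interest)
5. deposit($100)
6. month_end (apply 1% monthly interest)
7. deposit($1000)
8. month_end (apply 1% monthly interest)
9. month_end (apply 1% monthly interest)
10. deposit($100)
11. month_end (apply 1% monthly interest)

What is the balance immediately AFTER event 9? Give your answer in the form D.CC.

After 1 (deposit($1000)): balance=$1100.00 total_interest=$0.00
After 2 (month_end (apply 1% monthly interest)): balance=$1111.00 total_interest=$11.00
After 3 (deposit($500)): balance=$1611.00 total_interest=$11.00
After 4 (month_end (apply 1% monthly interest)): balance=$1627.11 total_interest=$27.11
After 5 (deposit($100)): balance=$1727.11 total_interest=$27.11
After 6 (month_end (apply 1% monthly interest)): balance=$1744.38 total_interest=$44.38
After 7 (deposit($1000)): balance=$2744.38 total_interest=$44.38
After 8 (month_end (apply 1% monthly interest)): balance=$2771.82 total_interest=$71.82
After 9 (month_end (apply 1% monthly interest)): balance=$2799.53 total_interest=$99.53

Answer: 2799.53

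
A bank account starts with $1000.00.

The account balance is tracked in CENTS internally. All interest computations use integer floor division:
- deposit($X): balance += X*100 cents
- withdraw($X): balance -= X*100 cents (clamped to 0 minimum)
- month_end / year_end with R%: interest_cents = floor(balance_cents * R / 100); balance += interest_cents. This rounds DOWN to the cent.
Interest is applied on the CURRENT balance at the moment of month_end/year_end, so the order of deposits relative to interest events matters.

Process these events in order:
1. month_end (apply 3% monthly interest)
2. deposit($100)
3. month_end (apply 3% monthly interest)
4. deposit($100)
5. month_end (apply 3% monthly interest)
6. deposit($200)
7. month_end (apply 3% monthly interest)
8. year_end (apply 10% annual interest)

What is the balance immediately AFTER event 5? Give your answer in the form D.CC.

Answer: 1301.81

Derivation:
After 1 (month_end (apply 3% monthly interest)): balance=$1030.00 total_interest=$30.00
After 2 (deposit($100)): balance=$1130.00 total_interest=$30.00
After 3 (month_end (apply 3% monthly interest)): balance=$1163.90 total_interest=$63.90
After 4 (deposit($100)): balance=$1263.90 total_interest=$63.90
After 5 (month_end (apply 3% monthly interest)): balance=$1301.81 total_interest=$101.81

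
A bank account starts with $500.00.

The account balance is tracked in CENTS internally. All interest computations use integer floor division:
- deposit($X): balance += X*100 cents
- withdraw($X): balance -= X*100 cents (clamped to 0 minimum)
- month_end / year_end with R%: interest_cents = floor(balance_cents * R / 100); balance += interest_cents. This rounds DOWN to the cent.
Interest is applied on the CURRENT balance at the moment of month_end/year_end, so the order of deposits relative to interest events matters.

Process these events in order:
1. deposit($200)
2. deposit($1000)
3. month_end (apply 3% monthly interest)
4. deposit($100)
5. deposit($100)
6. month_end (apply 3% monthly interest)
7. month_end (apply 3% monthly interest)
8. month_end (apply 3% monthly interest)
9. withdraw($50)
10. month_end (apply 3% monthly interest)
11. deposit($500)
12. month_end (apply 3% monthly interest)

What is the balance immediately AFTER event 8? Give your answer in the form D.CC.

Answer: 2131.90

Derivation:
After 1 (deposit($200)): balance=$700.00 total_interest=$0.00
After 2 (deposit($1000)): balance=$1700.00 total_interest=$0.00
After 3 (month_end (apply 3% monthly interest)): balance=$1751.00 total_interest=$51.00
After 4 (deposit($100)): balance=$1851.00 total_interest=$51.00
After 5 (deposit($100)): balance=$1951.00 total_interest=$51.00
After 6 (month_end (apply 3% monthly interest)): balance=$2009.53 total_interest=$109.53
After 7 (month_end (apply 3% monthly interest)): balance=$2069.81 total_interest=$169.81
After 8 (month_end (apply 3% monthly interest)): balance=$2131.90 total_interest=$231.90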